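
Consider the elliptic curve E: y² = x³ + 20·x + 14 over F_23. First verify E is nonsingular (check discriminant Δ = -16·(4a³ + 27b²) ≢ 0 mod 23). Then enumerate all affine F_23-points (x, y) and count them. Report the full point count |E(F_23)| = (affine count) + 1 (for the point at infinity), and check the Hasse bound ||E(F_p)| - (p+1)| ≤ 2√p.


Affine points = {(1, 9), (1, 14), (2, 4), (2, 19), (3, 3), (3, 20), (5, 3), (5, 20), (9, 7), (9, 16), (10, 8), (10, 15), (11, 1), (11, 22), (12, 2), (12, 21), (14, 5), (14, 18), (15, 3), (15, 20), (17, 0), (19, 10), (19, 13), (21, 9), (21, 14), (22, 4), (22, 19)}; affine count = 27; |E(F_23)| = 28.

Discriminant check: Δ ∝ 4a³ + 27b² = 4·20³ + 27·14² = 4·8000 + 27·196 ≡ 9 (mod 23). Nonzero ⇒ E is nonsingular.
For each x ∈ F_23, compute rhs = x³ + 20·x + 14 mod 23, then count y ∈ F_23 with y² ≡ rhs.
  x = 0: rhs = 14, matching y values: none (0 points).
  x = 1: rhs = 12, matching y values: 9, 14 (2 points).
  x = 2: rhs = 16, matching y values: 4, 19 (2 points).
  x = 3: rhs = 9, matching y values: 3, 20 (2 points).
  x = 4: rhs = 20, matching y values: none (0 points).
  x = 5: rhs = 9, matching y values: 3, 20 (2 points).
  x = 6: rhs = 5, matching y values: none (0 points).
  x = 7: rhs = 14, matching y values: none (0 points).
  x = 8: rhs = 19, matching y values: none (0 points).
  x = 9: rhs = 3, matching y values: 7, 16 (2 points).
  x = 10: rhs = 18, matching y values: 8, 15 (2 points).
  x = 11: rhs = 1, matching y values: 1, 22 (2 points).
  x = 12: rhs = 4, matching y values: 2, 21 (2 points).
  x = 13: rhs = 10, matching y values: none (0 points).
  x = 14: rhs = 2, matching y values: 5, 18 (2 points).
  x = 15: rhs = 9, matching y values: 3, 20 (2 points).
  x = 16: rhs = 14, matching y values: none (0 points).
  x = 17: rhs = 0, matching y values: 0 (1 points).
  x = 18: rhs = 19, matching y values: none (0 points).
  x = 19: rhs = 8, matching y values: 10, 13 (2 points).
  x = 20: rhs = 19, matching y values: none (0 points).
  x = 21: rhs = 12, matching y values: 9, 14 (2 points).
  x = 22: rhs = 16, matching y values: 4, 19 (2 points).
Total affine count: 27.
Full point count |E(F_23)| = 27 + 1 = 28.
Hasse bound: |28 − (23+1)| = |4| = 4 ≤ 2√23 ≈ 9.5917 ✓.


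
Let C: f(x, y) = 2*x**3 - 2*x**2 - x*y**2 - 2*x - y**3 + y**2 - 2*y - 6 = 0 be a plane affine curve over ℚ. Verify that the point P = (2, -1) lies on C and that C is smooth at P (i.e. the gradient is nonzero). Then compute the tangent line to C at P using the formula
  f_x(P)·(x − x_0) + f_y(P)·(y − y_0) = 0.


Tangent line at P: 13*x - 3*y - 29 = 0.

Step 1: f(2, -1) = 0, so P lies on C.
Step 2: partial derivatives
  f_x(x, y) = 6*x**2 - 4*x - y**2 - 2, f_y(x, y) = -2*x*y - 3*y**2 + 2*y - 2.
  f_x(P) = 13, f_y(P) = -3 (gradient nonzero, so P is smooth).
Step 3: tangent line at P: 13·(x − 2) + -3·(y − -1) = 0.
Expanding: 13*x - 3*y - 29 = 0.


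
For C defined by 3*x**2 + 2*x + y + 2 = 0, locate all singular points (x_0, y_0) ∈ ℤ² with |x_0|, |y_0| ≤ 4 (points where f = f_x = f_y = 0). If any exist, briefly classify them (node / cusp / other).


No singular points in the scanned grid; C is smooth there.

Compute partial derivatives:
  f_x = 6*x + 2.
  f_y = 1.
f_y = 1 is a nonzero constant, so f_y never vanishes: no point (x, y) can satisfy f = f_x = f_y = 0. In particular no (x, y) ∈ {−4, ..., 4}² is singular; the curve is smooth.


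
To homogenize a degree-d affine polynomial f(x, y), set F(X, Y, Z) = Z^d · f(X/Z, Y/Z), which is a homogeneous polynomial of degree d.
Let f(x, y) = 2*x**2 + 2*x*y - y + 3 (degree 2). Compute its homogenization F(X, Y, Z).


F(X, Y, Z) = 2*X**2 + 2*X*Y - Y*Z + 3*Z**2

deg(f) = 2.
Substitute x = X/Z, y = Y/Z into f, then multiply by Z^2.
  monomial 2·x^2·y^0 ↦ 2·X^2·Y^0·Z^0.
  monomial 2·x^1·y^1 ↦ 2·X^1·Y^1·Z^0.
  monomial -1·x^0·y^1 ↦ -1·X^0·Y^1·Z^1.
  monomial 3·x^0·y^0 ↦ 3·X^0·Y^0·Z^2.
Collecting: F(X, Y, Z) = 2*X**2 + 2*X*Y - Y*Z + 3*Z**2.


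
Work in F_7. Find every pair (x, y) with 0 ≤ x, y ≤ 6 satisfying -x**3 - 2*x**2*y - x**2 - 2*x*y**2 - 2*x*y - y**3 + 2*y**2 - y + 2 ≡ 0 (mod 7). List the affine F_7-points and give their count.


Affine F_7-points: {(0, 2), (1, 0), (1, 3), (1, 4), (4, 1), (4, 6), (6, 5)}; count = 7.

For each of the 49 pairs (x, y) ∈ F_7², evaluate f(x, y) mod 7. Record the zeros.
  x = 0: [0↦2, 1↦2, 2↦0, 3↦4, 4↦1, 5↦6, 6↦6]  zeros at y ∈ {2}
  x = 1: [0↦0, 1↦1, 2↦3, 3↦0, 4↦0, 5↦4, 6↦6]  zeros at y ∈ {0, 3, 4}
  x = 2: [0↦4, 1↦2, 2↦4, 3↦4, 4↦3, 5↦2, 6↦2]  zeros at y ∈ ∅
  x = 3: [0↦1, 1↦6, 2↦4, 3↦3, 4↦4, 5↦1, 6↦2]  zeros at y ∈ ∅
  x = 4: [0↦6, 1↦0, 2↦4, 3↦5, 4↦4, 5↦2, 6↦0]  zeros at y ∈ {1, 6}
  x = 5: [0↦6, 1↦6, 2↦5, 3↦4, 4↦4, 5↦6, 6↦4]  zeros at y ∈ ∅
  x = 6: [0↦2, 1↦4, 2↦1, 3↦1, 4↦5, 5↦0, 6↦1]  zeros at y ∈ {5}
Collecting zeros: affine points = {(0, 2), (1, 0), (1, 3), (1, 4), (4, 1), (4, 6), (6, 5)}.
Total count |C(F_7)_aff| = 7.


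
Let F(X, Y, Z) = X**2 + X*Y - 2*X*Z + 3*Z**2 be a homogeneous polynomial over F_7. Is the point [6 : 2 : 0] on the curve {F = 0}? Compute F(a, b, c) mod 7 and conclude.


F(6,2,0) ≡ 6 (mod 7); P is NOT on the curve.

Evaluate F(6, 2, 0) term-by-term (mod 7).
  X**2 ↦ 1·36·1·1 = 36
  X*Y ↦ 1·6·2·1 = 12
  -2*X*Z ↦ -2·6·1·0 = 0
  3*Z**2 ↦ 3·1·1·0 = 0
Sum: F(6, 2, 0) = (36) + (12) + (0) + (0) = 48.
Reducing mod 7: 48 ≡ 6 (mod 7).
Since F(a, b, c) ≡ 6 ≠ 0 (mod 7), P does NOT lie on the curve.


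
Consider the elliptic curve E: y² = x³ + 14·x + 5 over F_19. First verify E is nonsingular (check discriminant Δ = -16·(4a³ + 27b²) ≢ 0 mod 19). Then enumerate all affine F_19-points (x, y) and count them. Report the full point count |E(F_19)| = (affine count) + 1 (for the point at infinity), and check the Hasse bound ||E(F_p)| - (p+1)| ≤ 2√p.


Affine points = {(0, 9), (0, 10), (1, 1), (1, 18), (3, 6), (3, 13), (4, 7), (4, 12), (6, 1), (6, 18), (7, 3), (7, 16), (9, 9), (9, 10), (10, 9), (10, 10), (12, 1), (12, 18), (13, 3), (13, 16), (14, 0), (17, 8), (17, 11), (18, 3), (18, 16)}; affine count = 25; |E(F_19)| = 26.

Discriminant check: Δ ∝ 4a³ + 27b² = 4·14³ + 27·5² = 4·2744 + 27·25 ≡ 4 (mod 19). Nonzero ⇒ E is nonsingular.
For each x ∈ F_19, compute rhs = x³ + 14·x + 5 mod 19, then count y ∈ F_19 with y² ≡ rhs.
  x = 0: rhs = 5, matching y values: 9, 10 (2 points).
  x = 1: rhs = 1, matching y values: 1, 18 (2 points).
  x = 2: rhs = 3, matching y values: none (0 points).
  x = 3: rhs = 17, matching y values: 6, 13 (2 points).
  x = 4: rhs = 11, matching y values: 7, 12 (2 points).
  x = 5: rhs = 10, matching y values: none (0 points).
  x = 6: rhs = 1, matching y values: 1, 18 (2 points).
  x = 7: rhs = 9, matching y values: 3, 16 (2 points).
  x = 8: rhs = 2, matching y values: none (0 points).
  x = 9: rhs = 5, matching y values: 9, 10 (2 points).
  x = 10: rhs = 5, matching y values: 9, 10 (2 points).
  x = 11: rhs = 8, matching y values: none (0 points).
  x = 12: rhs = 1, matching y values: 1, 18 (2 points).
  x = 13: rhs = 9, matching y values: 3, 16 (2 points).
  x = 14: rhs = 0, matching y values: 0 (1 points).
  x = 15: rhs = 18, matching y values: none (0 points).
  x = 16: rhs = 12, matching y values: none (0 points).
  x = 17: rhs = 7, matching y values: 8, 11 (2 points).
  x = 18: rhs = 9, matching y values: 3, 16 (2 points).
Total affine count: 25.
Full point count |E(F_19)| = 25 + 1 = 26.
Hasse bound: |26 − (19+1)| = |6| = 6 ≤ 2√19 ≈ 8.7178 ✓.


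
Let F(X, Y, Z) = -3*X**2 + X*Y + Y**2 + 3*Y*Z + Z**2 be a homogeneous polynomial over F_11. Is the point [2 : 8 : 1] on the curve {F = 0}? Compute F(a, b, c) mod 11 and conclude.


F(2,8,1) ≡ 5 (mod 11); P is NOT on the curve.

Evaluate F(2, 8, 1) term-by-term (mod 11).
  -3*X**2 ↦ -3·4·1·1 = -12
  X*Y ↦ 1·2·8·1 = 16
  Y**2 ↦ 1·1·64·1 = 64
  3*Y*Z ↦ 3·1·8·1 = 24
  Z**2 ↦ 1·1·1·1 = 1
Sum: F(2, 8, 1) = (-12) + (16) + (64) + (24) + (1) = 93.
Reducing mod 11: 93 ≡ 5 (mod 11).
Since F(a, b, c) ≡ 5 ≠ 0 (mod 11), P does NOT lie on the curve.


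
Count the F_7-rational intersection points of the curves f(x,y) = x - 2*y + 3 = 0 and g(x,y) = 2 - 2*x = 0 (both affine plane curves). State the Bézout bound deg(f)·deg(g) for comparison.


Common zeros: {(1, 2)}; count = 1; Bézout bound = 1.

deg(f) = 1, deg(g) = 1, so Bézout bound = 1.
Scan x ∈ F_7. For each x, list the y ∈ F_7 with f(x, y) ≡ 0 and those with g(x, y) ≡ 0 (mod 7); the common zeros in that column are the intersection.
  x = 0: f ≡ 0 at y ∈ {5}; g ≡ 0 at y ∈ ∅; common: ∅.
  x = 1: f ≡ 0 at y ∈ {2}; g ≡ 0 at y ∈ {0, 1, 2, 3, 4, 5, 6}; common: {2}.
  x = 2: f ≡ 0 at y ∈ {6}; g ≡ 0 at y ∈ ∅; common: ∅.
  x = 3: f ≡ 0 at y ∈ {3}; g ≡ 0 at y ∈ ∅; common: ∅.
  x = 4: f ≡ 0 at y ∈ {0}; g ≡ 0 at y ∈ ∅; common: ∅.
  x = 5: f ≡ 0 at y ∈ {4}; g ≡ 0 at y ∈ ∅; common: ∅.
  x = 6: f ≡ 0 at y ∈ {1}; g ≡ 0 at y ∈ ∅; common: ∅.
Collecting: common zeros = {(1, 2)}, so the count is 1.
Comparison with the Bézout bound: 1 ≤ 1 = deg(f)·deg(g), as expected for curves with no common component (the bound is attained).


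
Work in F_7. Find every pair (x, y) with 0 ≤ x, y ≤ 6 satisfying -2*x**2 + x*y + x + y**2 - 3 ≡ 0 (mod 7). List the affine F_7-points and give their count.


Affine F_7-points: {(3, 1), (3, 3), (4, 5), (5, 1), (6, 3), (6, 5)}; count = 6.

For each of the 49 pairs (x, y) ∈ F_7², evaluate f(x, y) mod 7. Record the zeros.
  x = 0: [0↦4, 1↦5, 2↦1, 3↦6, 4↦6, 5↦1, 6↦5]  zeros at y ∈ ∅
  x = 1: [0↦3, 1↦5, 2↦2, 3↦1, 4↦2, 5↦5, 6↦3]  zeros at y ∈ ∅
  x = 2: [0↦5, 1↦1, 2↦6, 3↦6, 4↦1, 5↦5, 6↦4]  zeros at y ∈ ∅
  x = 3: [0↦3, 1↦0, 2↦6, 3↦0, 4↦3, 5↦1, 6↦1]  zeros at y ∈ {1, 3}
  x = 4: [0↦4, 1↦2, 2↦2, 3↦4, 4↦1, 5↦0, 6↦1]  zeros at y ∈ {5}
  x = 5: [0↦1, 1↦0, 2↦1, 3↦4, 4↦2, 5↦2, 6↦4]  zeros at y ∈ {1}
  x = 6: [0↦1, 1↦1, 2↦3, 3↦0, 4↦6, 5↦0, 6↦3]  zeros at y ∈ {3, 5}
Collecting zeros: affine points = {(3, 1), (3, 3), (4, 5), (5, 1), (6, 3), (6, 5)}.
Total count |C(F_7)_aff| = 6.


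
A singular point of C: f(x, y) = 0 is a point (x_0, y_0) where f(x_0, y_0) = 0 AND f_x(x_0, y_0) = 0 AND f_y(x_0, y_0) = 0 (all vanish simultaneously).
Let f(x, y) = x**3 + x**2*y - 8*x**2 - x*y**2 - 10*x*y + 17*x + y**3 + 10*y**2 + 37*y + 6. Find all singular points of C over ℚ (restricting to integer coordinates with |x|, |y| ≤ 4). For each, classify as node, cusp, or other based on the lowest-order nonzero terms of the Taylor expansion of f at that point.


Singular points: {(3, -2)}; classification: node.

Compute partial derivatives:
  f_x = 3*x**2 + 2*x*y - 16*x - y**2 - 10*y + 17.
  f_y = x**2 - 2*x*y - 10*x + 3*y**2 + 20*y + 37.
Scan x_0 ∈ {−4, ..., 4}. For each x_0, f_y(x_0, y) is a polynomial in y; find its integer roots y ∈ {−4, ..., 4}, then test f_x and f at those candidates.
  x = -4: f_y(-4, y) = 3*y**2 + 28*y + 93; no integer root y with |y| ≤ 4.
  x = -3: f_y(-3, y) = 3*y**2 + 26*y + 76; no integer root y with |y| ≤ 4.
  x = -2: f_y(-2, y) = 3*y**2 + 24*y + 61; no integer root y with |y| ≤ 4.
  x = -1: f_y(-1, y) = 3*y**2 + 22*y + 48; no integer root y with |y| ≤ 4.
  x = 0: f_y(0, y) = 3*y**2 + 20*y + 37; no integer root y with |y| ≤ 4.
  x = 1: f_y(1, y) = 3*y**2 + 18*y + 28; no integer root y with |y| ≤ 4.
  x = 2: f_y(2, y) = 3*y**2 + 16*y + 21; vanishes at y ∈ {-3}. (2, -3): f_x = 6 ≠ 0.
  x = 3: f_y(3, y) = 3*y**2 + 14*y + 16; vanishes at y ∈ {-2}. (3, -2): f_x = 0, f = 0 — SINGULAR.
  x = 4: f_y(4, y) = 3*y**2 + 12*y + 13; no integer root y with |y| ≤ 4.
Only singular point on the grid: (3, -2).
Classify: substitute x = 3 + u, y = -2 + v and expand: f = u**3 + u**2*v - u**2 - u*v**2 + v**3 + v**2.
No constant or linear terms (consistent with a singular point). Quadratic part: -u**2 + v**2. Cubic part: u**3 + u**2*v - u*v**2 + v**3.
The quadratic part v**2 - u**2 = (v − u)(v + u) splits into two distinct linear factors, so there are two distinct tangent lines y − -2 = ±(x − 3) — this is a node (ordinary double point).
Classification: node.


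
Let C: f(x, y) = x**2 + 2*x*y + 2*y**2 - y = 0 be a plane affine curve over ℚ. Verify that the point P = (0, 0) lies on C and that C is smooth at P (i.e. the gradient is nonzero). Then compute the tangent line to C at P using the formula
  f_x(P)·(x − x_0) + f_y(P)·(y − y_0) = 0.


Tangent line at P: -y = 0.

Step 1: f(0, 0) = 0, so P lies on C.
Step 2: partial derivatives
  f_x(x, y) = 2*x + 2*y, f_y(x, y) = 2*x + 4*y - 1.
  f_x(P) = 0, f_y(P) = -1 (gradient nonzero, so P is smooth).
Step 3: tangent line at P: 0·(x − 0) + -1·(y − 0) = 0.
Expanding: -y = 0.


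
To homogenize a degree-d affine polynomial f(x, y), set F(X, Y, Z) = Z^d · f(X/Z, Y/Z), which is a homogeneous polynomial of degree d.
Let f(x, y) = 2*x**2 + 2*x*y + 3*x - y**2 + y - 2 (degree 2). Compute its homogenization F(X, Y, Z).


F(X, Y, Z) = 2*X**2 + 2*X*Y + 3*X*Z - Y**2 + Y*Z - 2*Z**2

deg(f) = 2.
Substitute x = X/Z, y = Y/Z into f, then multiply by Z^2.
  monomial 2·x^2·y^0 ↦ 2·X^2·Y^0·Z^0.
  monomial 2·x^1·y^1 ↦ 2·X^1·Y^1·Z^0.
  monomial 3·x^1·y^0 ↦ 3·X^1·Y^0·Z^1.
  monomial -1·x^0·y^2 ↦ -1·X^0·Y^2·Z^0.
  monomial 1·x^0·y^1 ↦ 1·X^0·Y^1·Z^1.
  monomial -2·x^0·y^0 ↦ -2·X^0·Y^0·Z^2.
Collecting: F(X, Y, Z) = 2*X**2 + 2*X*Y + 3*X*Z - Y**2 + Y*Z - 2*Z**2.


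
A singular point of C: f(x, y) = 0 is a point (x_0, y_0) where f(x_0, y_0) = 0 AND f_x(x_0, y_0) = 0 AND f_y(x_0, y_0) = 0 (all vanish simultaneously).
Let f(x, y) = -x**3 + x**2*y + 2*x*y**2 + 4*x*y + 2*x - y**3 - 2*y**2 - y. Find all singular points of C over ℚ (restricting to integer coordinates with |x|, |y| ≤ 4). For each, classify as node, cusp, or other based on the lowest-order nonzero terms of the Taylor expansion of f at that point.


Singular points: {(0, -1)}; classification: node.

Compute partial derivatives:
  f_x = -3*x**2 + 2*x*y + 2*y**2 + 4*y + 2.
  f_y = x**2 + 4*x*y + 4*x - 3*y**2 - 4*y - 1.
Scan x_0 ∈ {−4, ..., 4}. For each x_0, f_y(x_0, y) is a polynomial in y; find its integer roots y ∈ {−4, ..., 4}, then test f_x and f at those candidates.
  x = -4: f_y(-4, y) = -3*y**2 - 20*y - 1; no integer root y with |y| ≤ 4.
  x = -3: f_y(-3, y) = -3*y**2 - 16*y - 4; no integer root y with |y| ≤ 4.
  x = -2: f_y(-2, y) = -3*y**2 - 12*y - 5; no integer root y with |y| ≤ 4.
  x = -1: f_y(-1, y) = -3*y**2 - 8*y - 4; vanishes at y ∈ {-2}. (-1, -2): f_x = 3 ≠ 0.
  x = 0: f_y(0, y) = -3*y**2 - 4*y - 1; vanishes at y ∈ {-1}. (0, -1): f_x = 0, f = 0 — SINGULAR.
  x = 1: f_y(1, y) = 4 - 3*y**2; no integer root y with |y| ≤ 4.
  x = 2: f_y(2, y) = -3*y**2 + 4*y + 11; no integer root y with |y| ≤ 4.
  x = 3: f_y(3, y) = -3*y**2 + 8*y + 20; no integer root y with |y| ≤ 4.
  x = 4: f_y(4, y) = -3*y**2 + 12*y + 31; no integer root y with |y| ≤ 4.
Only singular point on the grid: (0, -1).
Classify: substitute x = 0 + u, y = -1 + v and expand: f = -u**3 + u**2*v - u**2 + 2*u*v**2 - v**3 + v**2.
No constant or linear terms (consistent with a singular point). Quadratic part: -u**2 + v**2. Cubic part: -u**3 + u**2*v + 2*u*v**2 - v**3.
The quadratic part v**2 - u**2 = (v − u)(v + u) splits into two distinct linear factors, so there are two distinct tangent lines y − -1 = ±(x − 0) — this is a node (ordinary double point).
Classification: node.


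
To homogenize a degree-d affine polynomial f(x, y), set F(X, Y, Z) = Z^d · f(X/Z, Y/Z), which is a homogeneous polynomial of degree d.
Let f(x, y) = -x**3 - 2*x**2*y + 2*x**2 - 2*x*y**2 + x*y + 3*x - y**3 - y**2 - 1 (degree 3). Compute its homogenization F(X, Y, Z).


F(X, Y, Z) = -X**3 - 2*X**2*Y + 2*X**2*Z - 2*X*Y**2 + X*Y*Z + 3*X*Z**2 - Y**3 - Y**2*Z - Z**3

deg(f) = 3.
Substitute x = X/Z, y = Y/Z into f, then multiply by Z^3.
  monomial -1·x^3·y^0 ↦ -1·X^3·Y^0·Z^0.
  monomial -2·x^2·y^1 ↦ -2·X^2·Y^1·Z^0.
  monomial 2·x^2·y^0 ↦ 2·X^2·Y^0·Z^1.
  monomial -2·x^1·y^2 ↦ -2·X^1·Y^2·Z^0.
  monomial 1·x^1·y^1 ↦ 1·X^1·Y^1·Z^1.
  monomial 3·x^1·y^0 ↦ 3·X^1·Y^0·Z^2.
  monomial -1·x^0·y^3 ↦ -1·X^0·Y^3·Z^0.
  monomial -1·x^0·y^2 ↦ -1·X^0·Y^2·Z^1.
  monomial -1·x^0·y^0 ↦ -1·X^0·Y^0·Z^3.
Collecting: F(X, Y, Z) = -X**3 - 2*X**2*Y + 2*X**2*Z - 2*X*Y**2 + X*Y*Z + 3*X*Z**2 - Y**3 - Y**2*Z - Z**3.


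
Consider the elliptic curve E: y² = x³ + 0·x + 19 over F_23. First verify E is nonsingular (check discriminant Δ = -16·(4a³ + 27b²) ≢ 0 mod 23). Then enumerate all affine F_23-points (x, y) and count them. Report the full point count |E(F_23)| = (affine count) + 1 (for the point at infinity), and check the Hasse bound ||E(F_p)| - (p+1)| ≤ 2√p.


Affine points = {(2, 2), (2, 21), (3, 0), (5, 11), (5, 12), (8, 5), (8, 18), (9, 9), (9, 14), (11, 4), (11, 19), (13, 10), (13, 13), (14, 7), (14, 16), (15, 6), (15, 17), (18, 3), (18, 20), (19, 1), (19, 22), (22, 8), (22, 15)}; affine count = 23; |E(F_23)| = 24.

Discriminant check: Δ ∝ 4a³ + 27b² = 4·0³ + 27·19² = 4·0 + 27·361 ≡ 18 (mod 23). Nonzero ⇒ E is nonsingular.
For each x ∈ F_23, compute rhs = x³ + 0·x + 19 mod 23, then count y ∈ F_23 with y² ≡ rhs.
  x = 0: rhs = 19, matching y values: none (0 points).
  x = 1: rhs = 20, matching y values: none (0 points).
  x = 2: rhs = 4, matching y values: 2, 21 (2 points).
  x = 3: rhs = 0, matching y values: 0 (1 points).
  x = 4: rhs = 14, matching y values: none (0 points).
  x = 5: rhs = 6, matching y values: 11, 12 (2 points).
  x = 6: rhs = 5, matching y values: none (0 points).
  x = 7: rhs = 17, matching y values: none (0 points).
  x = 8: rhs = 2, matching y values: 5, 18 (2 points).
  x = 9: rhs = 12, matching y values: 9, 14 (2 points).
  x = 10: rhs = 7, matching y values: none (0 points).
  x = 11: rhs = 16, matching y values: 4, 19 (2 points).
  x = 12: rhs = 22, matching y values: none (0 points).
  x = 13: rhs = 8, matching y values: 10, 13 (2 points).
  x = 14: rhs = 3, matching y values: 7, 16 (2 points).
  x = 15: rhs = 13, matching y values: 6, 17 (2 points).
  x = 16: rhs = 21, matching y values: none (0 points).
  x = 17: rhs = 10, matching y values: none (0 points).
  x = 18: rhs = 9, matching y values: 3, 20 (2 points).
  x = 19: rhs = 1, matching y values: 1, 22 (2 points).
  x = 20: rhs = 15, matching y values: none (0 points).
  x = 21: rhs = 11, matching y values: none (0 points).
  x = 22: rhs = 18, matching y values: 8, 15 (2 points).
Total affine count: 23.
Full point count |E(F_23)| = 23 + 1 = 24.
Hasse bound: |24 − (23+1)| = |0| = 0 ≤ 2√23 ≈ 9.5917 ✓.


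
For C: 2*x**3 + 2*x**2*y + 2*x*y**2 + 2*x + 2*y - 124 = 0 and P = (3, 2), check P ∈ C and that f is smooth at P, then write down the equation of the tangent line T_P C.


Tangent line at P: 88*x + 44*y - 352 = 0.

Step 1: f(3, 2) = 0, so P lies on C.
Step 2: partial derivatives
  f_x(x, y) = 6*x**2 + 4*x*y + 2*y**2 + 2, f_y(x, y) = 2*x**2 + 4*x*y + 2.
  f_x(P) = 88, f_y(P) = 44 (gradient nonzero, so P is smooth).
Step 3: tangent line at P: 88·(x − 3) + 44·(y − 2) = 0.
Expanding: 88*x + 44*y - 352 = 0.


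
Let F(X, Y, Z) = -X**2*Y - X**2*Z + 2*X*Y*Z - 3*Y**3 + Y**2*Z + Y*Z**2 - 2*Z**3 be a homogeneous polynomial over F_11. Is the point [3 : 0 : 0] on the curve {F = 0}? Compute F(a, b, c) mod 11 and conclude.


F(3,0,0) ≡ 0 (mod 11); P is on the curve.

Evaluate F(3, 0, 0) term-by-term (mod 11).
  -X**2*Y ↦ -1·9·0·1 = 0
  -X**2*Z ↦ -1·9·1·0 = 0
  2*X*Y*Z ↦ 2·3·0·0 = 0
  -3*Y**3 ↦ -3·1·0·1 = 0
  Y**2*Z ↦ 1·1·0·0 = 0
  Y*Z**2 ↦ 1·1·0·0 = 0
  -2*Z**3 ↦ -2·1·1·0 = 0
Sum: F(3, 0, 0) = (0) + (0) + (0) + (0) + (0) + (0) + (0) = 0.
Reducing mod 11: 0 ≡ 0 (mod 11).
Since F(a, b, c) ≡ 0 (mod 11), P lies on the curve.


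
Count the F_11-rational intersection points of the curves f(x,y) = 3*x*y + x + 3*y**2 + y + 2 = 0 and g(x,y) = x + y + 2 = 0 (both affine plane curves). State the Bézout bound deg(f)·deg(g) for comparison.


Common zeros: {(9, 0)}; count = 1; Bézout bound = 2.

deg(f) = 2, deg(g) = 1, so Bézout bound = 2.
Scan x ∈ F_11. For each x, list the y ∈ F_11 with f(x, y) ≡ 0 and those with g(x, y) ≡ 0 (mod 11); the common zeros in that column are the intersection.
  x = 0: f ≡ 0 at y ∈ ∅; g ≡ 0 at y ∈ {9}; common: ∅.
  x = 1: f ≡ 0 at y ∈ ∅; g ≡ 0 at y ∈ {8}; common: ∅.
  x = 2: f ≡ 0 at y ∈ {6, 10}; g ≡ 0 at y ∈ {7}; common: ∅.
  x = 3: f ≡ 0 at y ∈ ∅; g ≡ 0 at y ∈ {6}; common: ∅.
  x = 4: f ≡ 0 at y ∈ {1, 2}; g ≡ 0 at y ∈ {5}; common: ∅.
  x = 5: f ≡ 0 at y ∈ ∅; g ≡ 0 at y ∈ {4}; common: ∅.
  x = 6: f ≡ 0 at y ∈ {4, 8}; g ≡ 0 at y ∈ {3}; common: ∅.
  x = 7: f ≡ 0 at y ∈ ∅; g ≡ 0 at y ∈ {2}; common: ∅.
  x = 8: f ≡ 0 at y ∈ ∅; g ≡ 0 at y ∈ {1}; common: ∅.
  x = 9: f ≡ 0 at y ∈ {0, 9}; g ≡ 0 at y ∈ {0}; common: {0}.
  x = 10: f ≡ 0 at y ∈ {3, 5}; g ≡ 0 at y ∈ {10}; common: ∅.
Collecting: common zeros = {(9, 0)}, so the count is 1.
Comparison with the Bézout bound: 1 ≤ 2 = deg(f)·deg(g), as expected for curves with no common component (the affine F_11-count falls short of the bound because intersections may lie at infinity, over extension fields, or carry multiplicity).


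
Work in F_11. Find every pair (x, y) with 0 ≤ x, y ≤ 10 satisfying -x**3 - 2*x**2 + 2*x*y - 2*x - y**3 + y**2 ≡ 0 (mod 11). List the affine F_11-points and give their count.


Affine F_11-points: {(0, 0), (0, 1), (2, 6), (2, 7), (2, 10), (3, 5), (3, 8), (3, 10), (4, 10), (9, 1), (10, 4)}; count = 11.

For each of the 121 pairs (x, y) ∈ F_11², evaluate f(x, y) mod 11. Record the zeros.
  x = 0: [0↦0, 1↦0, 2↦7, 3↦4, 4↦7, 5↦10, 6↦7, 7↦3, 8↦3, 9↦1, 10↦2]  zeros at y ∈ {0, 1}
  x = 1: [0↦6, 1↦8, 2↦6, 3↦5, 4↦10, 5↦4, 6↦3, 7↦1, 8↦3, 9↦3, 10↦6]  zeros at y ∈ ∅
  x = 2: [0↦2, 1↦6, 2↦6, 3↦7, 4↦3, 5↦10, 6↦0, 7↦0, 8↦4, 9↦6, 10↦0]  zeros at y ∈ {6, 7, 10}
  x = 3: [0↦4, 1↦10, 2↦1, 3↦4, 4↦2, 5↦0, 6↦3, 7↦5, 8↦0, 9↦4, 10↦0]  zeros at y ∈ {5, 8, 10}
  x = 4: [0↦6, 1↦3, 2↦7, 3↦1, 4↦1, 5↦1, 6↦6, 7↦10, 8↦7, 9↦2, 10↦0]  zeros at y ∈ {10}
  x = 5: [0↦2, 1↦1, 2↦7, 3↦3, 4↦5, 5↦7, 6↦3, 7↦9, 8↦8, 9↦5, 10↦5]  zeros at y ∈ ∅
  x = 6: [0↦8, 1↦9, 2↦6, 3↦4, 4↦8, 5↦1, 6↦10, 7↦7, 8↦8, 9↦7, 10↦9]  zeros at y ∈ ∅
  x = 7: [0↦7, 1↦10, 2↦9, 3↦9, 4↦4, 5↦10, 6↦10, 7↦9, 8↦1, 9↦2, 10↦6]  zeros at y ∈ ∅
  x = 8: [0↦4, 1↦9, 2↦10, 3↦1, 4↦9, 5↦6, 6↦8, 7↦9, 8↦3, 9↦6, 10↦1]  zeros at y ∈ ∅
  x = 9: [0↦4, 1↦0, 2↦3, 3↦7, 4↦6, 5↦5, 6↦9, 7↦1, 8↦8, 9↦2, 10↦10]  zeros at y ∈ {1}
  x = 10: [0↦1, 1↦10, 2↦4, 3↦10, 4↦0, 5↦1, 6↦7, 7↦1, 8↦10, 9↦6, 10↦5]  zeros at y ∈ {4}
Collecting zeros: affine points = {(0, 0), (0, 1), (2, 6), (2, 7), (2, 10), (3, 5), (3, 8), (3, 10), (4, 10), (9, 1), (10, 4)}.
Total count |C(F_11)_aff| = 11.


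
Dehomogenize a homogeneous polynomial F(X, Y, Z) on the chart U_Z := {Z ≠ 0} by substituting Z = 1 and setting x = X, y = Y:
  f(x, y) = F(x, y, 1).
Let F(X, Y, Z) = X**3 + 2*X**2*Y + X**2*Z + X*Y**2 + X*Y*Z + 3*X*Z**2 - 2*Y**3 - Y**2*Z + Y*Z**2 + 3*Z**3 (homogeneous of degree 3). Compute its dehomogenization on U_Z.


f(x, y) = x**3 + 2*x**2*y + x**2 + x*y**2 + x*y + 3*x - 2*y**3 - y**2 + y + 3

On U_Z we set Z = 1. Each monomial c·X^i·Y^j·Z^k in F becomes c·x^i·y^j·1^k = c·x^i·y^j.
Substituting Z = 1: F(X, Y, 1) = x**3 + 2*x**2*y + x**2 + x*y**2 + x*y + 3*x - 2*y**3 - y**2 + y + 3.
Note: deg(f) ≤ deg(F) = 3; strict inequality happens when F is divisible by Z (lost terms).


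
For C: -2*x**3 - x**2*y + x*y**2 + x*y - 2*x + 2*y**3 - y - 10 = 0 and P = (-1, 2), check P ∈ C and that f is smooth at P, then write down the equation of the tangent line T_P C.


Tangent line at P: 2*x + 17*y - 32 = 0.

Step 1: f(-1, 2) = 0, so P lies on C.
Step 2: partial derivatives
  f_x(x, y) = -6*x**2 - 2*x*y + y**2 + y - 2, f_y(x, y) = -x**2 + 2*x*y + x + 6*y**2 - 1.
  f_x(P) = 2, f_y(P) = 17 (gradient nonzero, so P is smooth).
Step 3: tangent line at P: 2·(x − -1) + 17·(y − 2) = 0.
Expanding: 2*x + 17*y - 32 = 0.


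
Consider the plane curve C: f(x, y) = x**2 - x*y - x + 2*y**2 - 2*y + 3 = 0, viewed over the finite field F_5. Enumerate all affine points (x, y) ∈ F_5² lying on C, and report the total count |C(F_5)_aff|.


Affine F_5-points: {(0, 3), (1, 2), (2, 0), (2, 2), (4, 0), (4, 3)}; count = 6.

For each of the 25 pairs (x, y) ∈ F_5², evaluate f(x, y) mod 5. Record the zeros.
  x = 0: [0↦3, 1↦3, 2↦2, 3↦0, 4↦2]  zeros at y ∈ {3}
  x = 1: [0↦3, 1↦2, 2↦0, 3↦2, 4↦3]  zeros at y ∈ {2}
  x = 2: [0↦0, 1↦3, 2↦0, 3↦1, 4↦1]  zeros at y ∈ {0, 2}
  x = 3: [0↦4, 1↦1, 2↦2, 3↦2, 4↦1]  zeros at y ∈ ∅
  x = 4: [0↦0, 1↦1, 2↦1, 3↦0, 4↦3]  zeros at y ∈ {0, 3}
Collecting zeros: affine points = {(0, 3), (1, 2), (2, 0), (2, 2), (4, 0), (4, 3)}.
Total count |C(F_5)_aff| = 6.


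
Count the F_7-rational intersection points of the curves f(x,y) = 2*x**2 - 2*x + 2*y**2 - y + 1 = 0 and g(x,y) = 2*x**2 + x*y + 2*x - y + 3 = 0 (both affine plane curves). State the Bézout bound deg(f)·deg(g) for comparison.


Common zeros: {(1, 2)}; count = 1; Bézout bound = 4.

deg(f) = 2, deg(g) = 2, so Bézout bound = 4.
Scan x ∈ F_7. For each x, list the y ∈ F_7 with f(x, y) ≡ 0 and those with g(x, y) ≡ 0 (mod 7); the common zeros in that column are the intersection.
  x = 0: f ≡ 0 at y ∈ {2}; g ≡ 0 at y ∈ {3}; common: ∅.
  x = 1: f ≡ 0 at y ∈ {2}; g ≡ 0 at y ∈ {0, 1, 2, 3, 4, 5, 6}; common: {2}.
  x = 2: f ≡ 0 at y ∈ ∅; g ≡ 0 at y ∈ {6}; common: ∅.
  x = 3: f ≡ 0 at y ∈ {1, 3}; g ≡ 0 at y ∈ {4}; common: ∅.
  x = 4: f ≡ 0 at y ∈ {5, 6}; g ≡ 0 at y ∈ {2}; common: ∅.
  x = 5: f ≡ 0 at y ∈ {1, 3}; g ≡ 0 at y ∈ {0}; common: ∅.
  x = 6: f ≡ 0 at y ∈ ∅; g ≡ 0 at y ∈ {5}; common: ∅.
Collecting: common zeros = {(1, 2)}, so the count is 1.
Comparison with the Bézout bound: 1 ≤ 4 = deg(f)·deg(g), as expected for curves with no common component (the affine F_7-count falls short of the bound because intersections may lie at infinity, over extension fields, or carry multiplicity).


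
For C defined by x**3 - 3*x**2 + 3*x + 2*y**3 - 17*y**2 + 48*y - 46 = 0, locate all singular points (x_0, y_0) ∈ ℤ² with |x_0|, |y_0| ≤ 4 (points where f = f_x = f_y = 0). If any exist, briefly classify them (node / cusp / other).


Singular points: {(1, 3)}; classification: cusp.

Compute partial derivatives:
  f_x = 3*x**2 - 6*x + 3.
  f_y = 6*y**2 - 34*y + 48.
Scan x_0 ∈ {−4, ..., 4}. For each x_0, f_y(x_0, y) is a polynomial in y; find its integer roots y ∈ {−4, ..., 4}, then test f_x and f at those candidates.
  x = -4: f_y(-4, y) = 6*y**2 - 34*y + 48; vanishes at y ∈ {3}. (-4, 3): f_x = 75 ≠ 0.
  x = -3: f_y(-3, y) = 6*y**2 - 34*y + 48; vanishes at y ∈ {3}. (-3, 3): f_x = 48 ≠ 0.
  x = -2: f_y(-2, y) = 6*y**2 - 34*y + 48; vanishes at y ∈ {3}. (-2, 3): f_x = 27 ≠ 0.
  x = -1: f_y(-1, y) = 6*y**2 - 34*y + 48; vanishes at y ∈ {3}. (-1, 3): f_x = 12 ≠ 0.
  x = 0: f_y(0, y) = 6*y**2 - 34*y + 48; vanishes at y ∈ {3}. (0, 3): f_x = 3 ≠ 0.
  x = 1: f_y(1, y) = 6*y**2 - 34*y + 48; vanishes at y ∈ {3}. (1, 3): f_x = 0, f = 0 — SINGULAR.
  x = 2: f_y(2, y) = 6*y**2 - 34*y + 48; vanishes at y ∈ {3}. (2, 3): f_x = 3 ≠ 0.
  x = 3: f_y(3, y) = 6*y**2 - 34*y + 48; vanishes at y ∈ {3}. (3, 3): f_x = 12 ≠ 0.
  x = 4: f_y(4, y) = 6*y**2 - 34*y + 48; vanishes at y ∈ {3}. (4, 3): f_x = 27 ≠ 0.
Only singular point on the grid: (1, 3).
Classify: substitute x = 1 + u, y = 3 + v and expand: f = u**3 + 2*v**3 + v**2.
No constant or linear terms (consistent with a singular point). Quadratic part: v**2. Cubic part: u**3 + 2*v**3.
The quadratic part v**2 is a perfect square, so there is a single (double) tangent line v = 0, i.e. y = 3. Restricting the cubic part to that line (v = 0) leaves u**3 ≠ 0, so f is not divisible by v and the branch is v² ≈ -u**3 to lowest order — this is a cusp.
Classification: cusp.


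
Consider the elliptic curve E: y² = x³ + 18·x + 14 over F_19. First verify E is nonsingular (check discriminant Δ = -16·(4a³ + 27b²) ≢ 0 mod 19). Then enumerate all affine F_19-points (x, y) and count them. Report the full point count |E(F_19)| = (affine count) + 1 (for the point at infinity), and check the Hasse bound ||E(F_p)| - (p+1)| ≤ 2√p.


Affine points = {(2, 1), (2, 18), (3, 0), (4, 6), (4, 13), (5, 1), (5, 18), (8, 9), (8, 10), (10, 4), (10, 15), (11, 2), (11, 17), (12, 1), (12, 18), (15, 7), (15, 12), (16, 3), (16, 16)}; affine count = 19; |E(F_19)| = 20.

Discriminant check: Δ ∝ 4a³ + 27b² = 4·18³ + 27·14² = 4·5832 + 27·196 ≡ 6 (mod 19). Nonzero ⇒ E is nonsingular.
For each x ∈ F_19, compute rhs = x³ + 18·x + 14 mod 19, then count y ∈ F_19 with y² ≡ rhs.
  x = 0: rhs = 14, matching y values: none (0 points).
  x = 1: rhs = 14, matching y values: none (0 points).
  x = 2: rhs = 1, matching y values: 1, 18 (2 points).
  x = 3: rhs = 0, matching y values: 0 (1 points).
  x = 4: rhs = 17, matching y values: 6, 13 (2 points).
  x = 5: rhs = 1, matching y values: 1, 18 (2 points).
  x = 6: rhs = 15, matching y values: none (0 points).
  x = 7: rhs = 8, matching y values: none (0 points).
  x = 8: rhs = 5, matching y values: 9, 10 (2 points).
  x = 9: rhs = 12, matching y values: none (0 points).
  x = 10: rhs = 16, matching y values: 4, 15 (2 points).
  x = 11: rhs = 4, matching y values: 2, 17 (2 points).
  x = 12: rhs = 1, matching y values: 1, 18 (2 points).
  x = 13: rhs = 13, matching y values: none (0 points).
  x = 14: rhs = 8, matching y values: none (0 points).
  x = 15: rhs = 11, matching y values: 7, 12 (2 points).
  x = 16: rhs = 9, matching y values: 3, 16 (2 points).
  x = 17: rhs = 8, matching y values: none (0 points).
  x = 18: rhs = 14, matching y values: none (0 points).
Total affine count: 19.
Full point count |E(F_19)| = 19 + 1 = 20.
Hasse bound: |20 − (19+1)| = |0| = 0 ≤ 2√19 ≈ 8.7178 ✓.


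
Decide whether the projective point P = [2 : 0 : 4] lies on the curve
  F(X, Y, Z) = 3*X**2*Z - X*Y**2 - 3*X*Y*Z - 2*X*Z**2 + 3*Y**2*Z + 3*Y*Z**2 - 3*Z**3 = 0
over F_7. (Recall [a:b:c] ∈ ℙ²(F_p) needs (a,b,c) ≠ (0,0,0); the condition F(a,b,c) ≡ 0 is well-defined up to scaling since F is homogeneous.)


F(2,0,4) ≡ 2 (mod 7); P is NOT on the curve.

Evaluate F(2, 0, 4) term-by-term (mod 7).
  3*X**2*Z ↦ 3·4·1·4 = 48
  -X*Y**2 ↦ -1·2·0·1 = 0
  -3*X*Y*Z ↦ -3·2·0·4 = 0
  -2*X*Z**2 ↦ -2·2·1·16 = -64
  3*Y**2*Z ↦ 3·1·0·4 = 0
  3*Y*Z**2 ↦ 3·1·0·16 = 0
  -3*Z**3 ↦ -3·1·1·64 = -192
Sum: F(2, 0, 4) = (48) + (0) + (0) + (-64) + (0) + (0) + (-192) = -208.
Reducing mod 7: -208 ≡ 2 (mod 7).
Since F(a, b, c) ≡ 2 ≠ 0 (mod 7), P does NOT lie on the curve.


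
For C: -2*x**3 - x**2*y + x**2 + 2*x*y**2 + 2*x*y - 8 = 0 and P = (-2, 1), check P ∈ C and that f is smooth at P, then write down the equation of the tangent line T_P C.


Tangent line at P: -20*x - 16*y - 24 = 0.

Step 1: f(-2, 1) = 0, so P lies on C.
Step 2: partial derivatives
  f_x(x, y) = -6*x**2 - 2*x*y + 2*x + 2*y**2 + 2*y, f_y(x, y) = -x**2 + 4*x*y + 2*x.
  f_x(P) = -20, f_y(P) = -16 (gradient nonzero, so P is smooth).
Step 3: tangent line at P: -20·(x − -2) + -16·(y − 1) = 0.
Expanding: -20*x - 16*y - 24 = 0.


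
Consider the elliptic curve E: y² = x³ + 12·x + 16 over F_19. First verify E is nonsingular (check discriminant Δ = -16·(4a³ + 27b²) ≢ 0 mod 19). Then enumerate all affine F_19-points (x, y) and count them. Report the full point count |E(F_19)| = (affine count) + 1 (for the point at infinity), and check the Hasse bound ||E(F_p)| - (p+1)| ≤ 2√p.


Affine points = {(0, 4), (0, 15), (5, 7), (5, 12), (6, 0), (7, 5), (7, 14), (8, 4), (8, 15), (9, 6), (9, 13), (11, 4), (11, 15), (12, 8), (12, 11)}; affine count = 15; |E(F_19)| = 16.

Discriminant check: Δ ∝ 4a³ + 27b² = 4·12³ + 27·16² = 4·1728 + 27·256 ≡ 11 (mod 19). Nonzero ⇒ E is nonsingular.
For each x ∈ F_19, compute rhs = x³ + 12·x + 16 mod 19, then count y ∈ F_19 with y² ≡ rhs.
  x = 0: rhs = 16, matching y values: 4, 15 (2 points).
  x = 1: rhs = 10, matching y values: none (0 points).
  x = 2: rhs = 10, matching y values: none (0 points).
  x = 3: rhs = 3, matching y values: none (0 points).
  x = 4: rhs = 14, matching y values: none (0 points).
  x = 5: rhs = 11, matching y values: 7, 12 (2 points).
  x = 6: rhs = 0, matching y values: 0 (1 points).
  x = 7: rhs = 6, matching y values: 5, 14 (2 points).
  x = 8: rhs = 16, matching y values: 4, 15 (2 points).
  x = 9: rhs = 17, matching y values: 6, 13 (2 points).
  x = 10: rhs = 15, matching y values: none (0 points).
  x = 11: rhs = 16, matching y values: 4, 15 (2 points).
  x = 12: rhs = 7, matching y values: 8, 11 (2 points).
  x = 13: rhs = 13, matching y values: none (0 points).
  x = 14: rhs = 2, matching y values: none (0 points).
  x = 15: rhs = 18, matching y values: none (0 points).
  x = 16: rhs = 10, matching y values: none (0 points).
  x = 17: rhs = 3, matching y values: none (0 points).
  x = 18: rhs = 3, matching y values: none (0 points).
Total affine count: 15.
Full point count |E(F_19)| = 15 + 1 = 16.
Hasse bound: |16 − (19+1)| = |-4| = 4 ≤ 2√19 ≈ 8.7178 ✓.


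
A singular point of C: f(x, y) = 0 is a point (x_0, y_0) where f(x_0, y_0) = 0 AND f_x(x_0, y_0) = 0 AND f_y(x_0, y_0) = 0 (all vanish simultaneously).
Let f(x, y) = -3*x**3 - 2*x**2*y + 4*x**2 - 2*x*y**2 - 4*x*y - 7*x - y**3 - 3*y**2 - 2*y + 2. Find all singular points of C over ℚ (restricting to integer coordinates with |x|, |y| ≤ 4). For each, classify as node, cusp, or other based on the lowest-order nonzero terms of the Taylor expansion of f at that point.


Singular points: {(1, -2)}; classification: node.

Compute partial derivatives:
  f_x = -9*x**2 - 4*x*y + 8*x - 2*y**2 - 4*y - 7.
  f_y = -2*x**2 - 4*x*y - 4*x - 3*y**2 - 6*y - 2.
Scan x_0 ∈ {−4, ..., 4}. For each x_0, f_y(x_0, y) is a polynomial in y; find its integer roots y ∈ {−4, ..., 4}, then test f_x and f at those candidates.
  x = -4: f_y(-4, y) = -3*y**2 + 10*y - 18; no integer root y with |y| ≤ 4.
  x = -3: f_y(-3, y) = -3*y**2 + 6*y - 8; no integer root y with |y| ≤ 4.
  x = -2: f_y(-2, y) = -3*y**2 + 2*y - 2; no integer root y with |y| ≤ 4.
  x = -1: f_y(-1, y) = -3*y**2 - 2*y; vanishes at y ∈ {0}. (-1, 0): f_x = -24 ≠ 0.
  x = 0: f_y(0, y) = -3*y**2 - 6*y - 2; no integer root y with |y| ≤ 4.
  x = 1: f_y(1, y) = -3*y**2 - 10*y - 8; vanishes at y ∈ {-2}. (1, -2): f_x = 0, f = 0 — SINGULAR.
  x = 2: f_y(2, y) = -3*y**2 - 14*y - 18; no integer root y with |y| ≤ 4.
  x = 3: f_y(3, y) = -3*y**2 - 18*y - 32; no integer root y with |y| ≤ 4.
  x = 4: f_y(4, y) = -3*y**2 - 22*y - 50; no integer root y with |y| ≤ 4.
Only singular point on the grid: (1, -2).
Classify: substitute x = 1 + u, y = -2 + v and expand: f = -3*u**3 - 2*u**2*v - u**2 - 2*u*v**2 - v**3 + v**2.
No constant or linear terms (consistent with a singular point). Quadratic part: -u**2 + v**2. Cubic part: -3*u**3 - 2*u**2*v - 2*u*v**2 - v**3.
The quadratic part v**2 - u**2 = (v − u)(v + u) splits into two distinct linear factors, so there are two distinct tangent lines y − -2 = ±(x − 1) — this is a node (ordinary double point).
Classification: node.


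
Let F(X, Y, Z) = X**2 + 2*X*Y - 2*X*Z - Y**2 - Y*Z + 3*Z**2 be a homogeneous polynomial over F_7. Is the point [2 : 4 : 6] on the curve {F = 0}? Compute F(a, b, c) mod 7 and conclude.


F(2,4,6) ≡ 1 (mod 7); P is NOT on the curve.

Evaluate F(2, 4, 6) term-by-term (mod 7).
  X**2 ↦ 1·4·1·1 = 4
  2*X*Y ↦ 2·2·4·1 = 16
  -2*X*Z ↦ -2·2·1·6 = -24
  -Y**2 ↦ -1·1·16·1 = -16
  -Y*Z ↦ -1·1·4·6 = -24
  3*Z**2 ↦ 3·1·1·36 = 108
Sum: F(2, 4, 6) = (4) + (16) + (-24) + (-16) + (-24) + (108) = 64.
Reducing mod 7: 64 ≡ 1 (mod 7).
Since F(a, b, c) ≡ 1 ≠ 0 (mod 7), P does NOT lie on the curve.


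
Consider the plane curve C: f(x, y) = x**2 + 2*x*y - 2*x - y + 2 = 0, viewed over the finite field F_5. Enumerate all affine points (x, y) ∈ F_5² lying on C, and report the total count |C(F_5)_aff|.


Affine F_5-points: {(0, 2), (1, 4), (2, 1), (3, 0), (3, 1), (3, 2), (3, 3), (3, 4), (4, 0)}; count = 9.

For each of the 25 pairs (x, y) ∈ F_5², evaluate f(x, y) mod 5. Record the zeros.
  x = 0: [0↦2, 1↦1, 2↦0, 3↦4, 4↦3]  zeros at y ∈ {2}
  x = 1: [0↦1, 1↦2, 2↦3, 3↦4, 4↦0]  zeros at y ∈ {4}
  x = 2: [0↦2, 1↦0, 2↦3, 3↦1, 4↦4]  zeros at y ∈ {1}
  x = 3: [0↦0, 1↦0, 2↦0, 3↦0, 4↦0]  zeros at y ∈ {0, 1, 2, 3, 4}
  x = 4: [0↦0, 1↦2, 2↦4, 3↦1, 4↦3]  zeros at y ∈ {0}
Collecting zeros: affine points = {(0, 2), (1, 4), (2, 1), (3, 0), (3, 1), (3, 2), (3, 3), (3, 4), (4, 0)}.
Total count |C(F_5)_aff| = 9.


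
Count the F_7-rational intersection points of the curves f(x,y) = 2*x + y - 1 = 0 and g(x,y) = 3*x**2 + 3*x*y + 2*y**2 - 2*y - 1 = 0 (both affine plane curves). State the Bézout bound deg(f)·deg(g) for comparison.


Common zeros: {(5, 5)}; count = 1; Bézout bound = 2.

deg(f) = 1, deg(g) = 2, so Bézout bound = 2.
Scan x ∈ F_7. For each x, list the y ∈ F_7 with f(x, y) ≡ 0 and those with g(x, y) ≡ 0 (mod 7); the common zeros in that column are the intersection.
  x = 0: f ≡ 0 at y ∈ {1}; g ≡ 0 at y ∈ ∅; common: ∅.
  x = 1: f ≡ 0 at y ∈ {6}; g ≡ 0 at y ∈ ∅; common: ∅.
  x = 2: f ≡ 0 at y ∈ {4}; g ≡ 0 at y ∈ ∅; common: ∅.
  x = 3: f ≡ 0 at y ∈ {2}; g ≡ 0 at y ∈ {1, 6}; common: ∅.
  x = 4: f ≡ 0 at y ∈ {0}; g ≡ 0 at y ∈ {4, 5}; common: ∅.
  x = 5: f ≡ 0 at y ∈ {5}; g ≡ 0 at y ∈ {5, 6}; common: {5}.
  x = 6: f ≡ 0 at y ∈ {3}; g ≡ 0 at y ∈ {2, 4}; common: ∅.
Collecting: common zeros = {(5, 5)}, so the count is 1.
Comparison with the Bézout bound: 1 ≤ 2 = deg(f)·deg(g), as expected for curves with no common component (the affine F_7-count falls short of the bound because intersections may lie at infinity, over extension fields, or carry multiplicity).


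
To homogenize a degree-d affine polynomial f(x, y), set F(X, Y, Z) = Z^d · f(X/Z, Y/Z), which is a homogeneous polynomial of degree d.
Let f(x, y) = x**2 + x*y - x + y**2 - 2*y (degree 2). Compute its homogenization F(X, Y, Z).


F(X, Y, Z) = X**2 + X*Y - X*Z + Y**2 - 2*Y*Z

deg(f) = 2.
Substitute x = X/Z, y = Y/Z into f, then multiply by Z^2.
  monomial 1·x^2·y^0 ↦ 1·X^2·Y^0·Z^0.
  monomial 1·x^1·y^1 ↦ 1·X^1·Y^1·Z^0.
  monomial -1·x^1·y^0 ↦ -1·X^1·Y^0·Z^1.
  monomial 1·x^0·y^2 ↦ 1·X^0·Y^2·Z^0.
  monomial -2·x^0·y^1 ↦ -2·X^0·Y^1·Z^1.
Collecting: F(X, Y, Z) = X**2 + X*Y - X*Z + Y**2 - 2*Y*Z.


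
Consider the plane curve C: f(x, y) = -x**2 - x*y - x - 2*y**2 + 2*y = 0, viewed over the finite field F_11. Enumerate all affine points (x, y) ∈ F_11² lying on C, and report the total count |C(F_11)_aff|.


Affine F_11-points: {(0, 0), (0, 1), (3, 2), (3, 3), (4, 3), (4, 7), (5, 2), (9, 1), (10, 0), (10, 7)}; count = 10.

For each of the 121 pairs (x, y) ∈ F_11², evaluate f(x, y) mod 11. Record the zeros.
  x = 0: [0↦0, 1↦0, 2↦7, 3↦10, 4↦9, 5↦4, 6↦6, 7↦4, 8↦9, 9↦10, 10↦7]  zeros at y ∈ {0, 1}
  x = 1: [0↦9, 1↦8, 2↦3, 3↦5, 4↦3, 5↦8, 6↦9, 7↦6, 8↦10, 9↦10, 10↦6]  zeros at y ∈ ∅
  x = 2: [0↦5, 1↦3, 2↦8, 3↦9, 4↦6, 5↦10, 6↦10, 7↦6, 8↦9, 9↦8, 10↦3]  zeros at y ∈ ∅
  x = 3: [0↦10, 1↦7, 2↦0, 3↦0, 4↦7, 5↦10, 6↦9, 7↦4, 8↦6, 9↦4, 10↦9]  zeros at y ∈ {2, 3}
  x = 4: [0↦2, 1↦9, 2↦1, 3↦0, 4↦6, 5↦8, 6↦6, 7↦0, 8↦1, 9↦9, 10↦2]  zeros at y ∈ {3, 7}
  x = 5: [0↦3, 1↦9, 2↦0, 3↦9, 4↦3, 5↦4, 6↦1, 7↦5, 8↦5, 9↦1, 10↦4]  zeros at y ∈ {2}
  x = 6: [0↦2, 1↦7, 2↦8, 3↦5, 4↦9, 5↦9, 6↦5, 7↦8, 8↦7, 9↦2, 10↦4]  zeros at y ∈ ∅
  x = 7: [0↦10, 1↦3, 2↦3, 3↦10, 4↦2, 5↦1, 6↦7, 7↦9, 8↦7, 9↦1, 10↦2]  zeros at y ∈ ∅
  x = 8: [0↦5, 1↦8, 2↦7, 3↦2, 4↦4, 5↦2, 6↦7, 7↦8, 8↦5, 9↦9, 10↦9]  zeros at y ∈ ∅
  x = 9: [0↦9, 1↦0, 2↦9, 3↦3, 4↦4, 5↦1, 6↦5, 7↦5, 8↦1, 9↦4, 10↦3]  zeros at y ∈ {1}
  x = 10: [0↦0, 1↦1, 2↦9, 3↦2, 4↦2, 5↦9, 6↦1, 7↦0, 8↦6, 9↦8, 10↦6]  zeros at y ∈ {0, 7}
Collecting zeros: affine points = {(0, 0), (0, 1), (3, 2), (3, 3), (4, 3), (4, 7), (5, 2), (9, 1), (10, 0), (10, 7)}.
Total count |C(F_11)_aff| = 10.
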